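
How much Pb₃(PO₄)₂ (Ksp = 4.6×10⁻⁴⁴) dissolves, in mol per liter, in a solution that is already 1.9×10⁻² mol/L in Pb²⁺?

Pb₃(PO₄)₂(s) ⇌ 3 Pb²⁺(aq) + 2 PO₄³⁻(aq)
With Pb²⁺ already at 1.9×10⁻² mol/L and s small, take [Pb²⁺] ≈ 1.9×10⁻² mol/L and [PO₄³⁻] = 2s.
Ksp = [Pb²⁺]^3[PO₄³⁻]^2 = (1.9×10⁻²)^3(2s)^2
(2s)^2 = 4.6×10⁻⁴⁴ / (1.9×10⁻²)^3 = 6.7×10⁻³⁹
s = 4.1×10⁻²⁰ mol/L

4.1×10⁻²⁰ M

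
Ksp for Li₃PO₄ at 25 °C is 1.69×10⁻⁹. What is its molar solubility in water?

2.81×10⁻³ M

Li₃PO₄(s) ⇌ 3 Li⁺(aq) + PO₄³⁻(aq)
Call the molar solubility s, so that [Li⁺] = 3s and [PO₄³⁻] = s.
Ksp = [Li⁺]^3[PO₄³⁻] = (3s)^3 · s = 27s^4
27s^4 = 1.69×10⁻⁹  ⇒  s^4 = 6.26×10⁻¹¹
s = (6.26×10⁻¹¹)^(1/4) = 2.81×10⁻³ mol L⁻¹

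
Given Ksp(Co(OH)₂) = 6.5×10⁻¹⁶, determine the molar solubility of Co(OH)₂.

Co(OH)₂(s) ⇌ Co²⁺(aq) + 2 OH⁻(aq)
If s mol/L of Co(OH)₂ dissolves, [Co²⁺] = s and [OH⁻] = 2s.
Ksp = [Co²⁺][OH⁻]^2 = s · (2s)^2 = 4s^3
4s^3 = 6.5×10⁻¹⁶  ⇒  s^3 = 1.6×10⁻¹⁶
s = (1.6×10⁻¹⁶)^(1/3) = 5.5×10⁻⁶ mol/L

5.5×10⁻⁶ M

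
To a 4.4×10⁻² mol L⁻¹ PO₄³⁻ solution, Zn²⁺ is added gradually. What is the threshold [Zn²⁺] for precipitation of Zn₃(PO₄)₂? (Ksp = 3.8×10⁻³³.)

Precipitation begins when Q = Ksp.
Zn₃(PO₄)₂(s) ⇌ 3 Zn²⁺(aq) + 2 PO₄³⁻(aq)
Ksp = [Zn²⁺]^3[PO₄³⁻]^2 = [Zn²⁺]^3(4.4×10⁻²)^2
[Zn²⁺]^3 = 3.8×10⁻³³ / (4.4×10⁻²)^2 = 2.0×10⁻³⁰
[Zn²⁺] = 1.3×10⁻¹⁰ mol L⁻¹

1.3×10⁻¹⁰ M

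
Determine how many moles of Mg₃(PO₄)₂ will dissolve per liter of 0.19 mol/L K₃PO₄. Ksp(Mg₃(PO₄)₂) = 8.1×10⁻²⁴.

2.0×10⁻⁸ M

Mg₃(PO₄)₂(s) ⇌ 3 Mg²⁺(aq) + 2 PO₄³⁻(aq)
Let s be the solubility of Mg₃(PO₄)₂ here. The common ion gives [PO₄³⁻] ≈ 0.19 mol/L, and [Mg²⁺] = 3s.
Ksp = [Mg²⁺]^3[PO₄³⁻]^2 = (3s)^3(0.19)^2
(3s)^3 = 8.1×10⁻²⁴ / (0.19)^2 = 2.2×10⁻²²
s = 2.0×10⁻⁸ mol/L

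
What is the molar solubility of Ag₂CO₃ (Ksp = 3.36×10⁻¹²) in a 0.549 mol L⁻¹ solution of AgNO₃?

1.11×10⁻¹¹ M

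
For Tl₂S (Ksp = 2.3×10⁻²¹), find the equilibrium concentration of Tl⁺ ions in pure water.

1.7×10⁻⁷ M

Tl₂S(s) ⇌ 2 Tl⁺(aq) + S²⁻(aq)
If s mol/L of Tl₂S dissolves, [Tl⁺] = 2s and [S²⁻] = s.
Ksp = [Tl⁺]^2[S²⁻] = (2s)^2 · s = 4s^3 = 2.3×10⁻²¹
s = 8.3×10⁻⁸ mol L⁻¹
[Tl⁺] = 2s = 1.7×10⁻⁷ mol L⁻¹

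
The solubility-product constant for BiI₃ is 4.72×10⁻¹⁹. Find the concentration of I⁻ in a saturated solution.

3.45×10⁻⁵ M

BiI₃(s) ⇌ Bi³⁺(aq) + 3 I⁻(aq)
Let s be the molar solubility. Then [Bi³⁺] = s and [I⁻] = 3s.
Ksp = [Bi³⁺][I⁻]^3 = s · (3s)^3 = 27s^4 = 4.72×10⁻¹⁹
s = 1.15×10⁻⁵ mol L⁻¹
[I⁻] = 3s = 3.45×10⁻⁵ mol L⁻¹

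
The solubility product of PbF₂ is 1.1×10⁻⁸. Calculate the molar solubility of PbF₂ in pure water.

PbF₂(s) ⇌ Pb²⁺(aq) + 2 F⁻(aq)
Call the molar solubility s, so that [Pb²⁺] = s and [F⁻] = 2s.
Ksp = [Pb²⁺][F⁻]^2 = s · (2s)^2 = 4s^3
4s^3 = 1.1×10⁻⁸  ⇒  s^3 = 2.8×10⁻⁹
s = 1.4×10⁻³ mol/L

1.4×10⁻³ M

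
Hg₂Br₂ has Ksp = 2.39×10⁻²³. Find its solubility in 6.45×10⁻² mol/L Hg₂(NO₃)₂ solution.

Hg₂Br₂(s) ⇌ Hg₂²⁺(aq) + 2 Br⁻(aq)
With Hg₂²⁺ already at 6.45×10⁻² mol/L and s small, take [Hg₂²⁺] ≈ 6.45×10⁻² mol/L and [Br⁻] = 2s.
Ksp = [Hg₂²⁺][Br⁻]^2 = (6.45×10⁻²)(2s)^2
(2s)^2 = 2.39×10⁻²³ / (6.45×10⁻²) = 3.71×10⁻²²
s = 9.62×10⁻¹² mol/L

9.62×10⁻¹² M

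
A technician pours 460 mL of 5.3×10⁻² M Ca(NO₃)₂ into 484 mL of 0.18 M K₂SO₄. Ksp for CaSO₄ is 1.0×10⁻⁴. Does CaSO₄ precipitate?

The combined volume is 944 mL.
[Ca²⁺] = (5.3×10⁻²)(460)/944 = 2.6×10⁻² M
[SO₄²⁻] = (0.18)(484)/944 = 9.2×10⁻² M
Q = [Ca²⁺][SO₄²⁻] = 2.4×10⁻³
Q = 2.4×10⁻³ > Ksp = 1.0×10⁻⁴, so the solution is supersaturated and CaSO₄ precipitates.

Yes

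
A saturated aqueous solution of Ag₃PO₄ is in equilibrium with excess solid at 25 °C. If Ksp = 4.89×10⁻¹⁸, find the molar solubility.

Ag₃PO₄(s) ⇌ 3 Ag⁺(aq) + PO₄³⁻(aq)
If s mol/L of Ag₃PO₄ dissolves, [Ag⁺] = 3s and [PO₄³⁻] = s.
Ksp = [Ag⁺]^3[PO₄³⁻] = (3s)^3 · s = 27s^4
27s^4 = 4.89×10⁻¹⁸  ⇒  s^4 = 1.81×10⁻¹⁹
Taking the 4th root, s = 2.06×10⁻⁵ mol L⁻¹.

2.06×10⁻⁵ M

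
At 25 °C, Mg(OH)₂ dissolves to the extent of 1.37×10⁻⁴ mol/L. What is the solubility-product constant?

Ksp = 1.03×10⁻¹¹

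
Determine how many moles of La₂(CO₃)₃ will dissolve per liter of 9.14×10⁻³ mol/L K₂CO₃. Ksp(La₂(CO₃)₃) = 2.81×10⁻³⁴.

9.59×10⁻¹⁵ M

La₂(CO₃)₃(s) ⇌ 2 La³⁺(aq) + 3 CO₃²⁻(aq)
CO₃²⁻ is already present at 9.14×10⁻³ mol/L. If s mol/L of La₂(CO₃)₃ dissolves, [La³⁺] = 2s while [CO₃²⁻] ≈ 9.14×10⁻³ mol/L.
Ksp = [La³⁺]^2[CO₃²⁻]^3 = (2s)^2(9.14×10⁻³)^3
(2s)^2 = 2.81×10⁻³⁴ / (9.14×10⁻³)^3 = 3.68×10⁻²⁸
s = 9.59×10⁻¹⁵ mol/L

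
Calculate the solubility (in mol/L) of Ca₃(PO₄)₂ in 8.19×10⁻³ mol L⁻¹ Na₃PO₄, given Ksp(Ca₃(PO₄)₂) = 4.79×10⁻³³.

Ca₃(PO₄)₂(s) ⇌ 3 Ca²⁺(aq) + 2 PO₄³⁻(aq)
With PO₄³⁻ already at 8.19×10⁻³ mol L⁻¹ and s small, take [PO₄³⁻] ≈ 8.19×10⁻³ mol L⁻¹ and [Ca²⁺] = 3s.
Ksp = [Ca²⁺]^3[PO₄³⁻]^2 = (3s)^3(8.19×10⁻³)^2
(3s)^3 = 4.79×10⁻³³ / (8.19×10⁻³)^2 = 7.14×10⁻²⁹
s = 1.38×10⁻¹⁰ mol L⁻¹

1.38×10⁻¹⁰ M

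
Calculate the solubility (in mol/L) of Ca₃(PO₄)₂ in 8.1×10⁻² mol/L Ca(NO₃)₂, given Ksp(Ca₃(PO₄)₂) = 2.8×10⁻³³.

1.1×10⁻¹⁵ M

Ca₃(PO₄)₂(s) ⇌ 3 Ca²⁺(aq) + 2 PO₄³⁻(aq)
Let s be the solubility of Ca₃(PO₄)₂ here. The common ion gives [Ca²⁺] ≈ 8.1×10⁻² mol/L, and [PO₄³⁻] = 2s.
Ksp = [Ca²⁺]^3[PO₄³⁻]^2 = (8.1×10⁻²)^3(2s)^2
(2s)^2 = 2.8×10⁻³³ / (8.1×10⁻²)^3 = 5.3×10⁻³⁰
s = 1.1×10⁻¹⁵ mol/L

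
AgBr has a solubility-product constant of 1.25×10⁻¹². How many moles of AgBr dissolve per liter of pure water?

AgBr(s) ⇌ Ag⁺(aq) + Br⁻(aq)
Let s be the molar solubility. Then [Ag⁺] = s and [Br⁻] = s.
Ksp = [Ag⁺][Br⁻] = s · s = s^2
s^2 = 1.25×10⁻¹²
s = 1.12×10⁻⁶ M

1.12×10⁻⁶ M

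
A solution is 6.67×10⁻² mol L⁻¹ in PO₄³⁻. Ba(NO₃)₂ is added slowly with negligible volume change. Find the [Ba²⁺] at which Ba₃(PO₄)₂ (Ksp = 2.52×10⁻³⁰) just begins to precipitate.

8.27×10⁻¹⁰ M

The threshold for precipitation is Q = Ksp.
Ba₃(PO₄)₂(s) ⇌ 3 Ba²⁺(aq) + 2 PO₄³⁻(aq)
Ksp = [Ba²⁺]^3[PO₄³⁻]^2 = [Ba²⁺]^3(6.67×10⁻²)^2
[Ba²⁺]^3 = 2.52×10⁻³⁰ / (6.67×10⁻²)^2 = 5.66×10⁻²⁸
[Ba²⁺] = 8.27×10⁻¹⁰ mol L⁻¹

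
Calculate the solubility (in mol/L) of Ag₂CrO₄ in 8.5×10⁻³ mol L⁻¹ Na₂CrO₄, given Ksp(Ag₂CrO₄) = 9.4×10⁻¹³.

Ag₂CrO₄(s) ⇌ 2 Ag⁺(aq) + CrO₄²⁻(aq)
Let s be the solubility of Ag₂CrO₄ here. The common ion gives [CrO₄²⁻] ≈ 8.5×10⁻³ mol L⁻¹, and [Ag⁺] = 2s.
Ksp = [Ag⁺]^2[CrO₄²⁻] = (2s)^2(8.5×10⁻³)
(2s)^2 = 9.4×10⁻¹³ / (8.5×10⁻³) = 1.1×10⁻¹⁰
s = 5.3×10⁻⁶ mol L⁻¹

5.3×10⁻⁶ M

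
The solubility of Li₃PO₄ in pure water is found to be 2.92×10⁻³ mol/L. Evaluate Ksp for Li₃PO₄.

Ksp = 1.96×10⁻⁹

Li₃PO₄(s) ⇌ 3 Li⁺(aq) + PO₄³⁻(aq)
With molar solubility s: [Li⁺] = 3s, [PO₄³⁻] = s.
Ksp = [Li⁺]^3[PO₄³⁻] = (3s)^3 · s = 27s^4
Ksp = 27 × (2.92×10⁻³)^4 = 1.96×10⁻⁹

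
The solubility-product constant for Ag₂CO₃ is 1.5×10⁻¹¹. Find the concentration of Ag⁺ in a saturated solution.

Ag₂CO₃(s) ⇌ 2 Ag⁺(aq) + CO₃²⁻(aq)
With molar solubility s: [Ag⁺] = 2s, [CO₃²⁻] = s.
Ksp = [Ag⁺]^2[CO₃²⁻] = (2s)^2 · s = 4s^3 = 1.5×10⁻¹¹
s = 1.6×10⁻⁴ mol L⁻¹
[Ag⁺] = 2s = 3.1×10⁻⁴ mol L⁻¹

3.1×10⁻⁴ M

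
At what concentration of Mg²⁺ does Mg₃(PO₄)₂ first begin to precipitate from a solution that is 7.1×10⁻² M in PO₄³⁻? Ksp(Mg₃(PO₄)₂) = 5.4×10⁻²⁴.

1.0×10⁻⁷ M

Precipitation begins when Q = Ksp.
Mg₃(PO₄)₂(s) ⇌ 3 Mg²⁺(aq) + 2 PO₄³⁻(aq)
Ksp = [Mg²⁺]^3[PO₄³⁻]^2 = [Mg²⁺]^3(7.1×10⁻²)^2
[Mg²⁺]^3 = 5.4×10⁻²⁴ / (7.1×10⁻²)^2 = 1.1×10⁻²¹
[Mg²⁺] = 1.0×10⁻⁷ M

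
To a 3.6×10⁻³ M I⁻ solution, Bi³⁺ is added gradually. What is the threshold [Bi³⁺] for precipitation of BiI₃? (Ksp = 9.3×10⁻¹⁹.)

2.0×10⁻¹¹ M

Precipitation begins when Q = Ksp.
BiI₃(s) ⇌ Bi³⁺(aq) + 3 I⁻(aq)
Ksp = [Bi³⁺][I⁻]^3 = [Bi³⁺](3.6×10⁻³)^3
[Bi³⁺] = 9.3×10⁻¹⁹ / (3.6×10⁻³)^3 = 2.0×10⁻¹¹
[Bi³⁺] = 2.0×10⁻¹¹ M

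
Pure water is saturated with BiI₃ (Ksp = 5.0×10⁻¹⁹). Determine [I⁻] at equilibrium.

3.5×10⁻⁵ M

BiI₃(s) ⇌ Bi³⁺(aq) + 3 I⁻(aq)
With molar solubility s: [Bi³⁺] = s, [I⁻] = 3s.
Ksp = [Bi³⁺][I⁻]^3 = s · (3s)^3 = 27s^4 = 5.0×10⁻¹⁹
s = 1.2×10⁻⁵ mol/L
[I⁻] = 3s = 3.5×10⁻⁵ mol/L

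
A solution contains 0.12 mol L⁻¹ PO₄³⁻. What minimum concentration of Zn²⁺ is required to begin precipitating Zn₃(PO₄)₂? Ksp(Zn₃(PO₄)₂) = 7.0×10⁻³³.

7.9×10⁻¹¹ M

Precipitation begins when Q = Ksp.
Zn₃(PO₄)₂(s) ⇌ 3 Zn²⁺(aq) + 2 PO₄³⁻(aq)
Ksp = [Zn²⁺]^3[PO₄³⁻]^2 = [Zn²⁺]^3(0.12)^2
[Zn²⁺]^3 = 7.0×10⁻³³ / (0.12)^2 = 4.9×10⁻³¹
[Zn²⁺] = 7.9×10⁻¹¹ mol L⁻¹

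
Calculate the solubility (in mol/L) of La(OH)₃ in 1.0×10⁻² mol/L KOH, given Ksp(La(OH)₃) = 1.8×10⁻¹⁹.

1.8×10⁻¹³ M

La(OH)₃(s) ⇌ La³⁺(aq) + 3 OH⁻(aq)
OH⁻ is already present at 1.0×10⁻² mol/L. If s mol/L of La(OH)₃ dissolves, [La³⁺] = s while [OH⁻] ≈ 1.0×10⁻² mol/L.
Ksp = [La³⁺][OH⁻]^3 = s(1.0×10⁻²)^3
s = 1.8×10⁻¹⁹ / (1.0×10⁻²)^3 = 1.8×10⁻¹³
s = 1.8×10⁻¹³ mol/L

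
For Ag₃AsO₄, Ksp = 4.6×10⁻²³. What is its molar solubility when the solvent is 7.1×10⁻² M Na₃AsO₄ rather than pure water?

Ag₃AsO₄(s) ⇌ 3 Ag⁺(aq) + AsO₄³⁻(aq)
Let s be the solubility of Ag₃AsO₄ here. The common ion gives [AsO₄³⁻] ≈ 7.1×10⁻² M, and [Ag⁺] = 3s.
Ksp = [Ag⁺]^3[AsO₄³⁻] = (3s)^3(7.1×10⁻²)
(3s)^3 = 4.6×10⁻²³ / (7.1×10⁻²) = 6.5×10⁻²²
s = 2.9×10⁻⁸ M

2.9×10⁻⁸ M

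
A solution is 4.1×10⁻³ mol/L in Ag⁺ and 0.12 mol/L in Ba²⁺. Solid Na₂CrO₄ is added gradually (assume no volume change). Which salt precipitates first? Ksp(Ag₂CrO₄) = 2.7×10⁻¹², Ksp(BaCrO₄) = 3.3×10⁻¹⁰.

BaCrO₄

The threshold for precipitation is Q = Ksp.
For Ag₂CrO₄: [CrO₄²⁻] = (Ksp/[Ag⁺]^2) = 1.6×10⁻⁷ mol/L
For BaCrO₄: [CrO₄²⁻] = (Ksp/[Ba²⁺]) = 2.8×10⁻⁹ mol/L
The smaller threshold [CrO₄²⁻] is reached first, so BaCrO₄ precipitates first.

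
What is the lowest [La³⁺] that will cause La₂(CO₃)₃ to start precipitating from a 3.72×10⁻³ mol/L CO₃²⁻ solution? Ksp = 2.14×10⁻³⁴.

6.45×10⁻¹⁴ M

Precipitation of each salt begins when its ion product equals Ksp.
La₂(CO₃)₃(s) ⇌ 2 La³⁺(aq) + 3 CO₃²⁻(aq)
Ksp = [La³⁺]^2[CO₃²⁻]^3 = [La³⁺]^2(3.72×10⁻³)^3
[La³⁺]^2 = 2.14×10⁻³⁴ / (3.72×10⁻³)^3 = 4.16×10⁻²⁷
[La³⁺] = 6.45×10⁻¹⁴ mol/L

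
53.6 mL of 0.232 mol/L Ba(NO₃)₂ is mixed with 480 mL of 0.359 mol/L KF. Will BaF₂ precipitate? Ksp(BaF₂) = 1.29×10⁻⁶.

Yes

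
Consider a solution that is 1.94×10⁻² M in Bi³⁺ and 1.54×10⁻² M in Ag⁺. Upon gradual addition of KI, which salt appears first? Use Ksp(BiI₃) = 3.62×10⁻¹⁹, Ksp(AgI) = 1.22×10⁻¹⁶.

AgI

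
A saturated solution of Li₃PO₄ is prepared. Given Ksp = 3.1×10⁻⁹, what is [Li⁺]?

Li₃PO₄(s) ⇌ 3 Li⁺(aq) + PO₄³⁻(aq)
For each mole of Li₃PO₄ that dissolves per liter, [Li⁺] = 3s and [PO₄³⁻] = s; let s denote this solubility.
Ksp = [Li⁺]^3[PO₄³⁻] = (3s)^3 · s = 27s^4 = 3.1×10⁻⁹
s = 3.3×10⁻³ M
[Li⁺] = 3s = 9.8×10⁻³ M

9.8×10⁻³ M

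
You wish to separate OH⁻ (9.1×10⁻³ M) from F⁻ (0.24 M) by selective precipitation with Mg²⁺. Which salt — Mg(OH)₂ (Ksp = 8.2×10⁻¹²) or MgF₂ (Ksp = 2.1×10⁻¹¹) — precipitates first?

MgF₂

A salt starts to precipitate once the ion product Q reaches its Ksp.
For Mg(OH)₂: [Mg²⁺] = (Ksp/[OH⁻]^2) = 9.9×10⁻⁸ M
For MgF₂: [Mg²⁺] = (Ksp/[F⁻]^2) = 3.6×10⁻¹⁰ M
Since MgF₂ needs less Mg²⁺ to reach saturation, it precipitates first.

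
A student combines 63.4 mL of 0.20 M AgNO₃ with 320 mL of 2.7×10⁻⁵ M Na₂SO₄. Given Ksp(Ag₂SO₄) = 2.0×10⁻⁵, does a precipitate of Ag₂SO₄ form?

After mixing, V = 63.4 mL + 320 mL = 383.4 mL.
[Ag⁺] = (0.20)(63.4)/383.4 = 3.3×10⁻² M
[SO₄²⁻] = (2.7×10⁻⁵)(320)/383.4 = 2.3×10⁻⁵ M
Q = [Ag⁺]^2[SO₄²⁻] = 2.5×10⁻⁸
Q = 2.5×10⁻⁸ < Ksp = 2.0×10⁻⁵, so the solution is unsaturated and no precipitate forms.

No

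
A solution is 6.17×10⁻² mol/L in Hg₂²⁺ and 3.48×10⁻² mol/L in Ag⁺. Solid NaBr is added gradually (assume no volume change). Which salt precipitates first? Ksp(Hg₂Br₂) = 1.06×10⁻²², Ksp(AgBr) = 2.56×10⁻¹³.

AgBr

Precipitation begins when Q = Ksp.
For Hg₂Br₂: [Br⁻] = (Ksp/[Hg₂²⁺])^(1/2) = 4.14×10⁻¹¹ mol/L
For AgBr: [Br⁻] = (Ksp/[Ag⁺]) = 7.36×10⁻¹² mol/L
AgBr requires the lower [Br⁻], so it precipitates first.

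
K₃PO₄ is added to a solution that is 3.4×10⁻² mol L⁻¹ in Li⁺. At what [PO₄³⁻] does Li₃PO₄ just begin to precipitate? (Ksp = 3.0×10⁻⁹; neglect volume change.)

Each salt precipitates once Q = Ksp for that salt.
Li₃PO₄(s) ⇌ 3 Li⁺(aq) + PO₄³⁻(aq)
Ksp = [Li⁺]^3[PO₄³⁻] = [PO₄³⁻](3.4×10⁻²)^3
[PO₄³⁻] = 3.0×10⁻⁹ / (3.4×10⁻²)^3 = 7.6×10⁻⁵
[PO₄³⁻] = 7.6×10⁻⁵ mol L⁻¹

7.6×10⁻⁵ M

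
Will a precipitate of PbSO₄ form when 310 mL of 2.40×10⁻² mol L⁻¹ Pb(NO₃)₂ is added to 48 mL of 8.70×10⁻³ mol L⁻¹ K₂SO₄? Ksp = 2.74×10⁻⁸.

After mixing, V = 310 mL + 48 mL = 358 mL.
[Pb²⁺] = (2.40×10⁻²)(310)/358 = 2.08×10⁻² mol L⁻¹
[SO₄²⁻] = (8.70×10⁻³)(48)/358 = 1.17×10⁻³ mol L⁻¹
Q = [Pb²⁺][SO₄²⁻] = 2.42×10⁻⁵
Because Q > Ksp (2.42×10⁻⁵ vs 2.74×10⁻⁸), a precipitate of PbSO₄ forms.

Yes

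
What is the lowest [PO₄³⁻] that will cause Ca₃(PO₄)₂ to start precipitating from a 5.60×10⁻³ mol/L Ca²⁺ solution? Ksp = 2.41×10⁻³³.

A salt starts to precipitate once the ion product Q reaches its Ksp.
Ca₃(PO₄)₂(s) ⇌ 3 Ca²⁺(aq) + 2 PO₄³⁻(aq)
Ksp = [Ca²⁺]^3[PO₄³⁻]^2 = [PO₄³⁻]^2(5.60×10⁻³)^3
[PO₄³⁻]^2 = 2.41×10⁻³³ / (5.60×10⁻³)^3 = 1.37×10⁻²⁶
[PO₄³⁻] = 1.17×10⁻¹³ mol/L

1.17×10⁻¹³ M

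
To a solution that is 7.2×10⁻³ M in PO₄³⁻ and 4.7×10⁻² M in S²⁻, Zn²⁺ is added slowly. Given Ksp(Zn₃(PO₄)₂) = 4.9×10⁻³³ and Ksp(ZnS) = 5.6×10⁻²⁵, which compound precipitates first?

ZnS

A salt starts to precipitate once the ion product Q reaches its Ksp.
For Zn₃(PO₄)₂: [Zn²⁺] = (Ksp/[PO₄³⁻]^2)^(1/3) = 4.6×10⁻¹⁰ M
For ZnS: [Zn²⁺] = (Ksp/[S²⁻]) = 1.2×10⁻²³ M
ZnS requires the lower [Zn²⁺], so it precipitates first.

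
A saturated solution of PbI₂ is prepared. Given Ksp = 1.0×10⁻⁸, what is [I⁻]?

2.7×10⁻³ M

PbI₂(s) ⇌ Pb²⁺(aq) + 2 I⁻(aq)
If s mol/L of PbI₂ dissolves, [Pb²⁺] = s and [I⁻] = 2s.
Ksp = [Pb²⁺][I⁻]^2 = s · (2s)^2 = 4s^3 = 1.0×10⁻⁸
s = 1.4×10⁻³ M
[I⁻] = 2s = 2.7×10⁻³ M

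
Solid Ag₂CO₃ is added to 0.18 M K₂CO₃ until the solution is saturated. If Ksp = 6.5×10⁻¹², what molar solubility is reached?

3.0×10⁻⁶ M

Ag₂CO₃(s) ⇌ 2 Ag⁺(aq) + CO₃²⁻(aq)
The solution already contains CO₃²⁻ at 0.18 M. Let s be the molar solubility of Ag₂CO₃.
[CO₃²⁻] ≈ 0.18 M (common ion dominates); [Ag⁺] = 2s.
Ksp = [Ag⁺]^2[CO₃²⁻] = (2s)^2(0.18)
(2s)^2 = 6.5×10⁻¹² / (0.18) = 3.6×10⁻¹¹
s = 3.0×10⁻⁶ M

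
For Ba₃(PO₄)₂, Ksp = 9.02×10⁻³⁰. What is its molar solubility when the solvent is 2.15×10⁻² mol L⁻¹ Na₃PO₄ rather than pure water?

Ba₃(PO₄)₂(s) ⇌ 3 Ba²⁺(aq) + 2 PO₄³⁻(aq)
Let s be the solubility of Ba₃(PO₄)₂ here. The common ion gives [PO₄³⁻] ≈ 2.15×10⁻² mol L⁻¹, and [Ba²⁺] = 3s.
Ksp = [Ba²⁺]^3[PO₄³⁻]^2 = (3s)^3(2.15×10⁻²)^2
(3s)^3 = 9.02×10⁻³⁰ / (2.15×10⁻²)^2 = 1.95×10⁻²⁶
s = 8.97×10⁻¹⁰ mol L⁻¹

8.97×10⁻¹⁰ M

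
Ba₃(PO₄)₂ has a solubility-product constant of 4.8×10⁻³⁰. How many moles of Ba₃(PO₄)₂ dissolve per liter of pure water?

5.4×10⁻⁷ M

Ba₃(PO₄)₂(s) ⇌ 3 Ba²⁺(aq) + 2 PO₄³⁻(aq)
If s mol/L of Ba₃(PO₄)₂ dissolves, [Ba²⁺] = 3s and [PO₄³⁻] = 2s.
Ksp = [Ba²⁺]^3[PO₄³⁻]^2 = (3s)^3 · (2s)^2 = 108s^5
108s^5 = 4.8×10⁻³⁰  ⇒  s^5 = 4.4×10⁻³²
s = (4.4×10⁻³²)^(1/5) = 5.4×10⁻⁷ mol L⁻¹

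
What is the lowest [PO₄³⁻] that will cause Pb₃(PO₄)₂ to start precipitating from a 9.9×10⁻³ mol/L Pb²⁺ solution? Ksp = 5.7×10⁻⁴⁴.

2.4×10⁻¹⁹ M

Precipitation of each salt begins when its ion product equals Ksp.
Pb₃(PO₄)₂(s) ⇌ 3 Pb²⁺(aq) + 2 PO₄³⁻(aq)
Ksp = [Pb²⁺]^3[PO₄³⁻]^2 = [PO₄³⁻]^2(9.9×10⁻³)^3
[PO₄³⁻]^2 = 5.7×10⁻⁴⁴ / (9.9×10⁻³)^3 = 5.9×10⁻³⁸
[PO₄³⁻] = 2.4×10⁻¹⁹ mol/L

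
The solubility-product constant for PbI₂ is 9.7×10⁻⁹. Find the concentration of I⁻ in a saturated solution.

PbI₂(s) ⇌ Pb²⁺(aq) + 2 I⁻(aq)
If s mol/L of PbI₂ dissolves, [Pb²⁺] = s and [I⁻] = 2s.
Ksp = [Pb²⁺][I⁻]^2 = s · (2s)^2 = 4s^3 = 9.7×10⁻⁹
s = 1.3×10⁻³ M
[I⁻] = 2s = 2.7×10⁻³ M

2.7×10⁻³ M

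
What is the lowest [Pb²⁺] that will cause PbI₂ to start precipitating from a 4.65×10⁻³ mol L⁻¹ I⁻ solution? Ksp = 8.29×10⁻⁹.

3.83×10⁻⁴ M

Each salt precipitates once Q = Ksp for that salt.
PbI₂(s) ⇌ Pb²⁺(aq) + 2 I⁻(aq)
Ksp = [Pb²⁺][I⁻]^2 = [Pb²⁺](4.65×10⁻³)^2
[Pb²⁺] = 8.29×10⁻⁹ / (4.65×10⁻³)^2 = 3.83×10⁻⁴
[Pb²⁺] = 3.83×10⁻⁴ mol L⁻¹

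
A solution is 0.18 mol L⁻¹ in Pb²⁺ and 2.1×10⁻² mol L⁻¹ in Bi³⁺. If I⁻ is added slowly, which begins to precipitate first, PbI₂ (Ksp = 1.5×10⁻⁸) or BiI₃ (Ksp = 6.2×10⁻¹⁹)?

BiI₃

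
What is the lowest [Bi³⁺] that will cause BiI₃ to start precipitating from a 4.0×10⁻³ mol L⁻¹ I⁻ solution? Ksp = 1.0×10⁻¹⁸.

1.6×10⁻¹¹ M

Each salt precipitates once Q = Ksp for that salt.
BiI₃(s) ⇌ Bi³⁺(aq) + 3 I⁻(aq)
Ksp = [Bi³⁺][I⁻]^3 = [Bi³⁺](4.0×10⁻³)^3
[Bi³⁺] = 1.0×10⁻¹⁸ / (4.0×10⁻³)^3 = 1.6×10⁻¹¹
[Bi³⁺] = 1.6×10⁻¹¹ mol L⁻¹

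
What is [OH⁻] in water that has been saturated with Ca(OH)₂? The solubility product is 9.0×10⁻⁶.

2.6×10⁻² M

Ca(OH)₂(s) ⇌ Ca²⁺(aq) + 2 OH⁻(aq)
If s mol/L of Ca(OH)₂ dissolves, [Ca²⁺] = s and [OH⁻] = 2s.
Ksp = [Ca²⁺][OH⁻]^2 = s · (2s)^2 = 4s^3 = 9.0×10⁻⁶
s = 1.3×10⁻² mol/L
[OH⁻] = 2s = 2.6×10⁻² mol/L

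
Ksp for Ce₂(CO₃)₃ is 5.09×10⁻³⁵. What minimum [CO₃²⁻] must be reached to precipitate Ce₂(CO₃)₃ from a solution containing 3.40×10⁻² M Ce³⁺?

3.53×10⁻¹¹ M

Each salt precipitates once Q = Ksp for that salt.
Ce₂(CO₃)₃(s) ⇌ 2 Ce³⁺(aq) + 3 CO₃²⁻(aq)
Ksp = [Ce³⁺]^2[CO₃²⁻]^3 = [CO₃²⁻]^3(3.40×10⁻²)^2
[CO₃²⁻]^3 = 5.09×10⁻³⁵ / (3.40×10⁻²)^2 = 4.40×10⁻³²
[CO₃²⁻] = 3.53×10⁻¹¹ M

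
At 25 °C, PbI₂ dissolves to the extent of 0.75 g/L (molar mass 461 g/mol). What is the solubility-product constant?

Ksp = 1.7×10⁻⁸

Molar solubility s = (0.75 g/L) / (461 g/mol) = 1.627×10⁻³ mol/L
PbI₂(s) ⇌ Pb²⁺(aq) + 2 I⁻(aq)
With molar solubility s: [Pb²⁺] = s, [I⁻] = 2s.
Ksp = [Pb²⁺][I⁻]^2 = s · (2s)^2 = 4s^3
Ksp = 4 × (1.627×10⁻³)^3 = 1.7×10⁻⁸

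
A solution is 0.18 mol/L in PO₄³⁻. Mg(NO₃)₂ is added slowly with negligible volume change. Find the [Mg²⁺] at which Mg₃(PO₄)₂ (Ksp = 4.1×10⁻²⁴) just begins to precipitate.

Precipitation of each salt begins when its ion product equals Ksp.
Mg₃(PO₄)₂(s) ⇌ 3 Mg²⁺(aq) + 2 PO₄³⁻(aq)
Ksp = [Mg²⁺]^3[PO₄³⁻]^2 = [Mg²⁺]^3(0.18)^2
[Mg²⁺]^3 = 4.1×10⁻²⁴ / (0.18)^2 = 1.3×10⁻²²
[Mg²⁺] = 5.0×10⁻⁸ mol/L

5.0×10⁻⁸ M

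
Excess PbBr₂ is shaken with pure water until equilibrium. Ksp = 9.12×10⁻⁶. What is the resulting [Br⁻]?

2.63×10⁻² M

PbBr₂(s) ⇌ Pb²⁺(aq) + 2 Br⁻(aq)
For each mole of PbBr₂ that dissolves per liter, [Pb²⁺] = s and [Br⁻] = 2s; let s denote this solubility.
Ksp = [Pb²⁺][Br⁻]^2 = s · (2s)^2 = 4s^3 = 9.12×10⁻⁶
s = 1.32×10⁻² mol/L
[Br⁻] = 2s = 2.63×10⁻² mol/L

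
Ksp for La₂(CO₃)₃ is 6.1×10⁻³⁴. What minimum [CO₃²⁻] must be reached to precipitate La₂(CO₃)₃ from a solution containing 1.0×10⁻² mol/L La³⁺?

A salt starts to precipitate once the ion product Q reaches its Ksp.
La₂(CO₃)₃(s) ⇌ 2 La³⁺(aq) + 3 CO₃²⁻(aq)
Ksp = [La³⁺]^2[CO₃²⁻]^3 = [CO₃²⁻]^3(1.0×10⁻²)^2
[CO₃²⁻]^3 = 6.1×10⁻³⁴ / (1.0×10⁻²)^2 = 6.1×10⁻³⁰
[CO₃²⁻] = 1.8×10⁻¹⁰ mol/L

1.8×10⁻¹⁰ M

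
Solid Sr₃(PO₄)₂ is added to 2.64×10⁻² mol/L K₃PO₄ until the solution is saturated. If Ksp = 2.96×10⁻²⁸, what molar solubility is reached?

Sr₃(PO₄)₂(s) ⇌ 3 Sr²⁺(aq) + 2 PO₄³⁻(aq)
PO₄³⁻ is already present at 2.64×10⁻² mol/L. If s mol/L of Sr₃(PO₄)₂ dissolves, [Sr²⁺] = 3s while [PO₄³⁻] ≈ 2.64×10⁻² mol/L.
Ksp = [Sr²⁺]^3[PO₄³⁻]^2 = (3s)^3(2.64×10⁻²)^2
(3s)^3 = 2.96×10⁻²⁸ / (2.64×10⁻²)^2 = 4.25×10⁻²⁵
s = 2.51×10⁻⁹ mol/L

2.51×10⁻⁹ M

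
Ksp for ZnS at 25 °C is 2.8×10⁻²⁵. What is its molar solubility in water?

5.3×10⁻¹³ M

ZnS(s) ⇌ Zn²⁺(aq) + S²⁻(aq)
If s mol/L of ZnS dissolves, [Zn²⁺] = s and [S²⁻] = s.
Ksp = [Zn²⁺][S²⁻] = s · s = s^2
s^2 = 2.8×10⁻²⁵
s = 5.3×10⁻¹³ mol/L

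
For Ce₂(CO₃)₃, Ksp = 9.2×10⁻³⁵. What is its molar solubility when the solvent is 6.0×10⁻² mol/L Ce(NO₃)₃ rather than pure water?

9.8×10⁻¹² M

Ce₂(CO₃)₃(s) ⇌ 2 Ce³⁺(aq) + 3 CO₃²⁻(aq)
With Ce³⁺ already at 6.0×10⁻² mol/L and s small, take [Ce³⁺] ≈ 6.0×10⁻² mol/L and [CO₃²⁻] = 3s.
Ksp = [Ce³⁺]^2[CO₃²⁻]^3 = (6.0×10⁻²)^2(3s)^3
(3s)^3 = 9.2×10⁻³⁵ / (6.0×10⁻²)^2 = 2.6×10⁻³²
s = 9.8×10⁻¹² mol/L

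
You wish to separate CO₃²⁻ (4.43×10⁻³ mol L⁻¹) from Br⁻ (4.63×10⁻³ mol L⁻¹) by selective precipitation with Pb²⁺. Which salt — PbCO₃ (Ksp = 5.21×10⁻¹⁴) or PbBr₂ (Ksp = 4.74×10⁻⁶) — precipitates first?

PbCO₃

Precipitation begins when Q = Ksp.
For PbCO₃: [Pb²⁺] = (Ksp/[CO₃²⁻]) = 1.18×10⁻¹¹ mol L⁻¹
For PbBr₂: [Pb²⁺] = (Ksp/[Br⁻]^2) = 0.221 mol L⁻¹
PbCO₃ requires the lower [Pb²⁺], so it precipitates first.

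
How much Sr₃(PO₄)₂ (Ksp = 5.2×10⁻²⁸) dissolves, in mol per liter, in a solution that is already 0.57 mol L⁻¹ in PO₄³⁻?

Sr₃(PO₄)₂(s) ⇌ 3 Sr²⁺(aq) + 2 PO₄³⁻(aq)
The solution already contains PO₄³⁻ at 0.57 mol L⁻¹. Let s be the molar solubility of Sr₃(PO₄)₂.
[PO₄³⁻] ≈ 0.57 mol L⁻¹ (common ion dominates); [Sr²⁺] = 3s.
Ksp = [Sr²⁺]^3[PO₄³⁻]^2 = (3s)^3(0.57)^2
(3s)^3 = 5.2×10⁻²⁸ / (0.57)^2 = 1.6×10⁻²⁷
s = 3.9×10⁻¹⁰ mol L⁻¹

3.9×10⁻¹⁰ M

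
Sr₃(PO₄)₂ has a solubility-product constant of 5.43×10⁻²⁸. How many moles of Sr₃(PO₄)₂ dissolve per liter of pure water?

Sr₃(PO₄)₂(s) ⇌ 3 Sr²⁺(aq) + 2 PO₄³⁻(aq)
Let s be the molar solubility. Then [Sr²⁺] = 3s and [PO₄³⁻] = 2s.
Ksp = [Sr²⁺]^3[PO₄³⁻]^2 = (3s)^3 · (2s)^2 = 108s^5
108s^5 = 5.43×10⁻²⁸  ⇒  s^5 = 5.03×10⁻³⁰
s = 1.38×10⁻⁶ M

1.38×10⁻⁶ M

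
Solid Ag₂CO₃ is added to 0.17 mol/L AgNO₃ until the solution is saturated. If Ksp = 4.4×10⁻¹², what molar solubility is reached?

Ag₂CO₃(s) ⇌ 2 Ag⁺(aq) + CO₃²⁻(aq)
Ag⁺ is already present at 0.17 mol/L. If s mol/L of Ag₂CO₃ dissolves, [CO₃²⁻] = s while [Ag⁺] ≈ 0.17 mol/L.
Ksp = [Ag⁺]^2[CO₃²⁻] = (0.17)^2s
s = 4.4×10⁻¹² / (0.17)^2 = 1.5×10⁻¹⁰
s = 1.5×10⁻¹⁰ mol/L

1.5×10⁻¹⁰ M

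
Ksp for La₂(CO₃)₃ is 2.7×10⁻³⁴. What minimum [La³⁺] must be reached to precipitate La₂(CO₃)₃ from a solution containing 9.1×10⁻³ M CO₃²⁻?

1.9×10⁻¹⁴ M

A salt starts to precipitate once the ion product Q reaches its Ksp.
La₂(CO₃)₃(s) ⇌ 2 La³⁺(aq) + 3 CO₃²⁻(aq)
Ksp = [La³⁺]^2[CO₃²⁻]^3 = [La³⁺]^2(9.1×10⁻³)^3
[La³⁺]^2 = 2.7×10⁻³⁴ / (9.1×10⁻³)^3 = 3.6×10⁻²⁸
[La³⁺] = 1.9×10⁻¹⁴ M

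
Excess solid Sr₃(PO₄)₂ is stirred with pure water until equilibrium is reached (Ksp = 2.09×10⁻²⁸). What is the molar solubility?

Sr₃(PO₄)₂(s) ⇌ 3 Sr²⁺(aq) + 2 PO₄³⁻(aq)
Call the molar solubility s, so that [Sr²⁺] = 3s and [PO₄³⁻] = 2s.
Ksp = [Sr²⁺]^3[PO₄³⁻]^2 = (3s)^3 · (2s)^2 = 108s^5
108s^5 = 2.09×10⁻²⁸  ⇒  s^5 = 1.94×10⁻³⁰
s = 1.14×10⁻⁶ mol/L

1.14×10⁻⁶ M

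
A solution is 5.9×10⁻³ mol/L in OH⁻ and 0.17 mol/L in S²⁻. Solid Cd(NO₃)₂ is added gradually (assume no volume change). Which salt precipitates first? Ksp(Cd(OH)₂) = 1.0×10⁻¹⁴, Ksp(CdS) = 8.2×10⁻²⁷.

CdS

The threshold for precipitation is Q = Ksp.
For Cd(OH)₂: [Cd²⁺] = (Ksp/[OH⁻]^2) = 2.9×10⁻¹⁰ mol/L
For CdS: [Cd²⁺] = (Ksp/[S²⁻]) = 4.8×10⁻²⁶ mol/L
CdS requires the lower [Cd²⁺], so it precipitates first.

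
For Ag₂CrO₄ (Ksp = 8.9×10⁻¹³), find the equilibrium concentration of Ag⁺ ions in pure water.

Ag₂CrO₄(s) ⇌ 2 Ag⁺(aq) + CrO₄²⁻(aq)
Call the molar solubility s, so that [Ag⁺] = 2s and [CrO₄²⁻] = s.
Ksp = [Ag⁺]^2[CrO₄²⁻] = (2s)^2 · s = 4s^3 = 8.9×10⁻¹³
s = 6.1×10⁻⁵ mol L⁻¹
[Ag⁺] = 2s = 1.2×10⁻⁴ mol L⁻¹

1.2×10⁻⁴ M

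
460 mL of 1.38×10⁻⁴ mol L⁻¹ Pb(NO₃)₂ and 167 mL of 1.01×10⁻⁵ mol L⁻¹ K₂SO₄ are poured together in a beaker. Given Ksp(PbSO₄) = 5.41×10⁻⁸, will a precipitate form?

No

The combined volume is 627 mL.
[Pb²⁺] = (1.38×10⁻⁴)(460)/627 = 1.01×10⁻⁴ mol L⁻¹
[SO₄²⁻] = (1.01×10⁻⁵)(167)/627 = 2.69×10⁻⁶ mol L⁻¹
Q = [Pb²⁺][SO₄²⁻] = 2.72×10⁻¹⁰
Since Q (2.72×10⁻¹⁰) is less than Ksp (5.41×10⁻⁸), no PbSO₄ precipitates.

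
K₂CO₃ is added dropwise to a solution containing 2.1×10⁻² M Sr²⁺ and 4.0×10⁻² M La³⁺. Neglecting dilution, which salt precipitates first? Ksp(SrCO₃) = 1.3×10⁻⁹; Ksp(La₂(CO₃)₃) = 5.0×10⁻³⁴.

Precipitation begins when Q = Ksp.
For SrCO₃: [CO₃²⁻] = (Ksp/[Sr²⁺]) = 6.2×10⁻⁸ M
For La₂(CO₃)₃: [CO₃²⁻] = (Ksp/[La³⁺]^2)^(1/3) = 6.8×10⁻¹¹ M
The smaller threshold [CO₃²⁻] is reached first, so La₂(CO₃)₃ precipitates first.

La₂(CO₃)₃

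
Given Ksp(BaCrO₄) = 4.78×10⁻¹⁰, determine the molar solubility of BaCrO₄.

BaCrO₄(s) ⇌ Ba²⁺(aq) + CrO₄²⁻(aq)
Call the molar solubility s, so that [Ba²⁺] = s and [CrO₄²⁻] = s.
Ksp = [Ba²⁺][CrO₄²⁻] = s · s = s^2
s^2 = 4.78×10⁻¹⁰
s = (4.78×10⁻¹⁰)^(1/2) = 2.19×10⁻⁵ mol/L

2.19×10⁻⁵ M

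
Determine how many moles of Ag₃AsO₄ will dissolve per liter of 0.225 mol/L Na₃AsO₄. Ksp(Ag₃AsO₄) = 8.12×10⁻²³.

2.37×10⁻⁸ M

Ag₃AsO₄(s) ⇌ 3 Ag⁺(aq) + AsO₄³⁻(aq)
AsO₄³⁻ is already present at 0.225 mol/L. If s mol/L of Ag₃AsO₄ dissolves, [Ag⁺] = 3s while [AsO₄³⁻] ≈ 0.225 mol/L.
Ksp = [Ag⁺]^3[AsO₄³⁻] = (3s)^3(0.225)
(3s)^3 = 8.12×10⁻²³ / (0.225) = 3.61×10⁻²²
s = 2.37×10⁻⁸ mol/L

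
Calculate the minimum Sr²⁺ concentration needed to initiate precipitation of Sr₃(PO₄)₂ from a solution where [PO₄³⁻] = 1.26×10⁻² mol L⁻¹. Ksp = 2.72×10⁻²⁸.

1.20×10⁻⁸ M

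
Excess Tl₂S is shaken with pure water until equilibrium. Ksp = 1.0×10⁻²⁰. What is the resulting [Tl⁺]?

2.7×10⁻⁷ M

Tl₂S(s) ⇌ 2 Tl⁺(aq) + S²⁻(aq)
With molar solubility s: [Tl⁺] = 2s, [S²⁻] = s.
Ksp = [Tl⁺]^2[S²⁻] = (2s)^2 · s = 4s^3 = 1.0×10⁻²⁰
s = 1.4×10⁻⁷ mol/L
[Tl⁺] = 2s = 2.7×10⁻⁷ mol/L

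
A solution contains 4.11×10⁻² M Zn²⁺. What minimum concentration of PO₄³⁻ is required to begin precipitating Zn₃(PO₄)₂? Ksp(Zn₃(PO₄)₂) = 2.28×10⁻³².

Precipitation of each salt begins when its ion product equals Ksp.
Zn₃(PO₄)₂(s) ⇌ 3 Zn²⁺(aq) + 2 PO₄³⁻(aq)
Ksp = [Zn²⁺]^3[PO₄³⁻]^2 = [PO₄³⁻]^2(4.11×10⁻²)^3
[PO₄³⁻]^2 = 2.28×10⁻³² / (4.11×10⁻²)^3 = 3.28×10⁻²⁸
[PO₄³⁻] = 1.81×10⁻¹⁴ M

1.81×10⁻¹⁴ M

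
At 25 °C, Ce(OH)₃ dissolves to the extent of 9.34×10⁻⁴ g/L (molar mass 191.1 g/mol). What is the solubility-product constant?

Ksp = 1.54×10⁻²⁰

Molar solubility s = (9.34×10⁻⁴ g/L) / (191.1 g/mol) = 4.8875×10⁻⁶ mol/L
Ce(OH)₃(s) ⇌ Ce³⁺(aq) + 3 OH⁻(aq)
For each mole of Ce(OH)₃ that dissolves per liter, [Ce³⁺] = s and [OH⁻] = 3s; let s denote this solubility.
Ksp = [Ce³⁺][OH⁻]^3 = s · (3s)^3 = 27s^4
Ksp = 27 × (4.8875×10⁻⁶)^4 = 1.54×10⁻²⁰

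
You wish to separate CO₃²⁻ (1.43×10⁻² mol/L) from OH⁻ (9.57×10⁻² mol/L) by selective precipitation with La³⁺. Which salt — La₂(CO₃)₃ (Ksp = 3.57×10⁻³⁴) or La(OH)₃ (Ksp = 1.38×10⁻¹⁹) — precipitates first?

La(OH)₃

Precipitation begins when Q = Ksp.
For La₂(CO₃)₃: [La³⁺] = (Ksp/[CO₃²⁻]^3)^(1/2) = 1.10×10⁻¹⁴ mol/L
For La(OH)₃: [La³⁺] = (Ksp/[OH⁻]^3) = 1.57×10⁻¹⁶ mol/L
Since La(OH)₃ needs less La³⁺ to reach saturation, it precipitates first.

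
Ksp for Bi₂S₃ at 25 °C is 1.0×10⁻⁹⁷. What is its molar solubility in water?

Bi₂S₃(s) ⇌ 2 Bi³⁺(aq) + 3 S²⁻(aq)
Call the molar solubility s, so that [Bi³⁺] = 2s and [S²⁻] = 3s.
Ksp = [Bi³⁺]^2[S²⁻]^3 = (2s)^2 · (3s)^3 = 108s^5
108s^5 = 1.0×10⁻⁹⁷  ⇒  s^5 = 9.3×10⁻¹⁰⁰
s = (9.3×10⁻¹⁰⁰)^(1/5) = 1.6×10⁻²⁰ M

1.6×10⁻²⁰ M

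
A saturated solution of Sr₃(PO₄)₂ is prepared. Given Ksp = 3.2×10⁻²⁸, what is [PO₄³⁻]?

Sr₃(PO₄)₂(s) ⇌ 3 Sr²⁺(aq) + 2 PO₄³⁻(aq)
For each mole of Sr₃(PO₄)₂ that dissolves per liter, [Sr²⁺] = 3s and [PO₄³⁻] = 2s; let s denote this solubility.
Ksp = [Sr²⁺]^3[PO₄³⁻]^2 = (3s)^3 · (2s)^2 = 108s^5 = 3.2×10⁻²⁸
s = 1.2×10⁻⁶ mol L⁻¹
[PO₄³⁻] = 2s = 2.5×10⁻⁶ mol L⁻¹

2.5×10⁻⁶ M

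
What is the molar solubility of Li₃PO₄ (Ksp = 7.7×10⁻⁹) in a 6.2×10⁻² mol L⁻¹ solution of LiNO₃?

Li₃PO₄(s) ⇌ 3 Li⁺(aq) + PO₄³⁻(aq)
Li⁺ is already present at 6.2×10⁻² mol L⁻¹. If s mol/L of Li₃PO₄ dissolves, [PO₄³⁻] = s while [Li⁺] ≈ 6.2×10⁻² mol L⁻¹.
Ksp = [Li⁺]^3[PO₄³⁻] = (6.2×10⁻²)^3s
s = 7.7×10⁻⁹ / (6.2×10⁻²)^3 = 3.2×10⁻⁵
s = 3.2×10⁻⁵ mol L⁻¹

3.2×10⁻⁵ M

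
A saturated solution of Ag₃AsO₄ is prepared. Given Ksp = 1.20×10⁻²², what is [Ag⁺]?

4.36×10⁻⁶ M

Ag₃AsO₄(s) ⇌ 3 Ag⁺(aq) + AsO₄³⁻(aq)
Call the molar solubility s, so that [Ag⁺] = 3s and [AsO₄³⁻] = s.
Ksp = [Ag⁺]^3[AsO₄³⁻] = (3s)^3 · s = 27s^4 = 1.20×10⁻²²
s = 1.45×10⁻⁶ mol/L
[Ag⁺] = 3s = 4.36×10⁻⁶ mol/L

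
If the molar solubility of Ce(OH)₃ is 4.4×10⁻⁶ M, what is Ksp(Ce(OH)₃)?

Ce(OH)₃(s) ⇌ Ce³⁺(aq) + 3 OH⁻(aq)
With molar solubility s: [Ce³⁺] = s, [OH⁻] = 3s.
Ksp = [Ce³⁺][OH⁻]^3 = s · (3s)^3 = 27s^4
Ksp = 27 × (4.4×10⁻⁶)^4 = 1.0×10⁻²⁰

Ksp = 1.0×10⁻²⁰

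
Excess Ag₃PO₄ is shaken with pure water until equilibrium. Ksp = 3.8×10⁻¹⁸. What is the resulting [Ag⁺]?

Ag₃PO₄(s) ⇌ 3 Ag⁺(aq) + PO₄³⁻(aq)
With molar solubility s: [Ag⁺] = 3s, [PO₄³⁻] = s.
Ksp = [Ag⁺]^3[PO₄³⁻] = (3s)^3 · s = 27s^4 = 3.8×10⁻¹⁸
s = 1.9×10⁻⁵ mol L⁻¹
[Ag⁺] = 3s = 5.8×10⁻⁵ mol L⁻¹

5.8×10⁻⁵ M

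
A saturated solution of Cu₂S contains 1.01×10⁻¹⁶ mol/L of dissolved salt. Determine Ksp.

Ksp = 4.12×10⁻⁴⁸

Cu₂S(s) ⇌ 2 Cu⁺(aq) + S²⁻(aq)
Let s be the molar solubility. Then [Cu⁺] = 2s and [S²⁻] = s.
Ksp = [Cu⁺]^2[S²⁻] = (2s)^2 · s = 4s^3
Ksp = 4 × (1.01×10⁻¹⁶)^3 = 4.12×10⁻⁴⁸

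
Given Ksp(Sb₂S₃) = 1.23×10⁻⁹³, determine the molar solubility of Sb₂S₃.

1.03×10⁻¹⁹ M

Sb₂S₃(s) ⇌ 2 Sb³⁺(aq) + 3 S²⁻(aq)
For each mole of Sb₂S₃ that dissolves per liter, [Sb³⁺] = 2s and [S²⁻] = 3s; let s denote this solubility.
Ksp = [Sb³⁺]^2[S²⁻]^3 = (2s)^2 · (3s)^3 = 108s^5
108s^5 = 1.23×10⁻⁹³  ⇒  s^5 = 1.14×10⁻⁹⁵
s = 1.03×10⁻¹⁹ M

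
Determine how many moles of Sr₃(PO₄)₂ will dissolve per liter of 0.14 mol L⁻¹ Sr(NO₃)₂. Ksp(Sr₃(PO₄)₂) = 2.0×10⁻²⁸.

Sr₃(PO₄)₂(s) ⇌ 3 Sr²⁺(aq) + 2 PO₄³⁻(aq)
The solution already contains Sr²⁺ at 0.14 mol L⁻¹. Let s be the molar solubility of Sr₃(PO₄)₂.
[Sr²⁺] ≈ 0.14 mol L⁻¹ (common ion dominates); [PO₄³⁻] = 2s.
Ksp = [Sr²⁺]^3[PO₄³⁻]^2 = (0.14)^3(2s)^2
(2s)^2 = 2.0×10⁻²⁸ / (0.14)^3 = 7.3×10⁻²⁶
s = 1.3×10⁻¹³ mol L⁻¹

1.3×10⁻¹³ M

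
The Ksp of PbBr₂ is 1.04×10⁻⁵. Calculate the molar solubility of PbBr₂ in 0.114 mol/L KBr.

8.00×10⁻⁴ M

PbBr₂(s) ⇌ Pb²⁺(aq) + 2 Br⁻(aq)
Br⁻ is already present at 0.114 mol/L. If s mol/L of PbBr₂ dissolves, [Pb²⁺] = s while [Br⁻] ≈ 0.114 mol/L.
Ksp = [Pb²⁺][Br⁻]^2 = s(0.114)^2
s = 1.04×10⁻⁵ / (0.114)^2 = 8.00×10⁻⁴
s = 8.00×10⁻⁴ mol/L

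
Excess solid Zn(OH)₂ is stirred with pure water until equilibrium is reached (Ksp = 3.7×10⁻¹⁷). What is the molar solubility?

2.1×10⁻⁶ M

Zn(OH)₂(s) ⇌ Zn²⁺(aq) + 2 OH⁻(aq)
If s mol/L of Zn(OH)₂ dissolves, [Zn²⁺] = s and [OH⁻] = 2s.
Ksp = [Zn²⁺][OH⁻]^2 = s · (2s)^2 = 4s^3
4s^3 = 3.7×10⁻¹⁷  ⇒  s^3 = 9.3×10⁻¹⁸
s = 2.1×10⁻⁶ mol L⁻¹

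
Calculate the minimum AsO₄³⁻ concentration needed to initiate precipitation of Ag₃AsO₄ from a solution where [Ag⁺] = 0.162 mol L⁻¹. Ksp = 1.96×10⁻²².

A salt starts to precipitate once the ion product Q reaches its Ksp.
Ag₃AsO₄(s) ⇌ 3 Ag⁺(aq) + AsO₄³⁻(aq)
Ksp = [Ag⁺]^3[AsO₄³⁻] = [AsO₄³⁻](0.162)^3
[AsO₄³⁻] = 1.96×10⁻²² / (0.162)^3 = 4.61×10⁻²⁰
[AsO₄³⁻] = 4.61×10⁻²⁰ mol L⁻¹

4.61×10⁻²⁰ M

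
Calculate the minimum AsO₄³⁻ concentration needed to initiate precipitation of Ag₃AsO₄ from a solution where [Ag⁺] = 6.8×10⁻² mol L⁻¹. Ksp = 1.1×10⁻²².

3.5×10⁻¹⁹ M

Each salt precipitates once Q = Ksp for that salt.
Ag₃AsO₄(s) ⇌ 3 Ag⁺(aq) + AsO₄³⁻(aq)
Ksp = [Ag⁺]^3[AsO₄³⁻] = [AsO₄³⁻](6.8×10⁻²)^3
[AsO₄³⁻] = 1.1×10⁻²² / (6.8×10⁻²)^3 = 3.5×10⁻¹⁹
[AsO₄³⁻] = 3.5×10⁻¹⁹ mol L⁻¹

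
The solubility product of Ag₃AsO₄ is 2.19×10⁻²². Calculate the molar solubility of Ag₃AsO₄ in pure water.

Ag₃AsO₄(s) ⇌ 3 Ag⁺(aq) + AsO₄³⁻(aq)
Call the molar solubility s, so that [Ag⁺] = 3s and [AsO₄³⁻] = s.
Ksp = [Ag⁺]^3[AsO₄³⁻] = (3s)^3 · s = 27s^4
27s^4 = 2.19×10⁻²²  ⇒  s^4 = 8.11×10⁻²⁴
s = 1.69×10⁻⁶ M

1.69×10⁻⁶ M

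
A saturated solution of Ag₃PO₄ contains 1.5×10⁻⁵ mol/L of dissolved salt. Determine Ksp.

Ag₃PO₄(s) ⇌ 3 Ag⁺(aq) + PO₄³⁻(aq)
Call the molar solubility s, so that [Ag⁺] = 3s and [PO₄³⁻] = s.
Ksp = [Ag⁺]^3[PO₄³⁻] = (3s)^3 · s = 27s^4
Ksp = 27 × (1.5×10⁻⁵)^4 = 1.4×10⁻¹⁸

Ksp = 1.4×10⁻¹⁸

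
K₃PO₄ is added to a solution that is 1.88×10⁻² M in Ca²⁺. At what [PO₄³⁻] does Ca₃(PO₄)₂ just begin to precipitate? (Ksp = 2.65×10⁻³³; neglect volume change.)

Precipitation begins when Q = Ksp.
Ca₃(PO₄)₂(s) ⇌ 3 Ca²⁺(aq) + 2 PO₄³⁻(aq)
Ksp = [Ca²⁺]^3[PO₄³⁻]^2 = [PO₄³⁻]^2(1.88×10⁻²)^3
[PO₄³⁻]^2 = 2.65×10⁻³³ / (1.88×10⁻²)^3 = 3.99×10⁻²⁸
[PO₄³⁻] = 2.00×10⁻¹⁴ M

2.00×10⁻¹⁴ M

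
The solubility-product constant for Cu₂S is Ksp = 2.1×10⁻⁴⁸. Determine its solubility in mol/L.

8.1×10⁻¹⁷ M

Cu₂S(s) ⇌ 2 Cu⁺(aq) + S²⁻(aq)
Let s be the molar solubility. Then [Cu⁺] = 2s and [S²⁻] = s.
Ksp = [Cu⁺]^2[S²⁻] = (2s)^2 · s = 4s^3
4s^3 = 2.1×10⁻⁴⁸  ⇒  s^3 = 5.3×10⁻⁴⁹
Taking the 3rd root, s = 8.1×10⁻¹⁷ mol L⁻¹.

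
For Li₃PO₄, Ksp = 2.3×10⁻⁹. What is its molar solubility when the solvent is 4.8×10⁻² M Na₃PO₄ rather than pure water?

Li₃PO₄(s) ⇌ 3 Li⁺(aq) + PO₄³⁻(aq)
PO₄³⁻ is already present at 4.8×10⁻² M. If s mol/L of Li₃PO₄ dissolves, [Li⁺] = 3s while [PO₄³⁻] ≈ 4.8×10⁻² M.
Ksp = [Li⁺]^3[PO₄³⁻] = (3s)^3(4.8×10⁻²)
(3s)^3 = 2.3×10⁻⁹ / (4.8×10⁻²) = 4.8×10⁻⁸
s = 1.2×10⁻³ M

1.2×10⁻³ M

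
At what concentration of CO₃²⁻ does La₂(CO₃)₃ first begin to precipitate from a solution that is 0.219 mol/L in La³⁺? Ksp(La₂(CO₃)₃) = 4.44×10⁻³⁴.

Precipitation begins when Q = Ksp.
La₂(CO₃)₃(s) ⇌ 2 La³⁺(aq) + 3 CO₃²⁻(aq)
Ksp = [La³⁺]^2[CO₃²⁻]^3 = [CO₃²⁻]^3(0.219)^2
[CO₃²⁻]^3 = 4.44×10⁻³⁴ / (0.219)^2 = 9.26×10⁻³³
[CO₃²⁻] = 2.10×10⁻¹¹ mol/L

2.10×10⁻¹¹ M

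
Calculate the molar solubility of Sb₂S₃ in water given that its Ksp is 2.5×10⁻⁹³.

Sb₂S₃(s) ⇌ 2 Sb³⁺(aq) + 3 S²⁻(aq)
With molar solubility s: [Sb³⁺] = 2s, [S²⁻] = 3s.
Ksp = [Sb³⁺]^2[S²⁻]^3 = (2s)^2 · (3s)^3 = 108s^5
108s^5 = 2.5×10⁻⁹³  ⇒  s^5 = 2.3×10⁻⁹⁵
Taking the 5th root, s = 1.2×10⁻¹⁹ mol L⁻¹.

1.2×10⁻¹⁹ M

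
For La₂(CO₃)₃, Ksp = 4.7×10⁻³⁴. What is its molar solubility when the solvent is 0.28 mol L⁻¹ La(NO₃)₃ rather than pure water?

6.1×10⁻¹² M

La₂(CO₃)₃(s) ⇌ 2 La³⁺(aq) + 3 CO₃²⁻(aq)
La³⁺ is already present at 0.28 mol L⁻¹. If s mol/L of La₂(CO₃)₃ dissolves, [CO₃²⁻] = 3s while [La³⁺] ≈ 0.28 mol L⁻¹.
Ksp = [La³⁺]^2[CO₃²⁻]^3 = (0.28)^2(3s)^3
(3s)^3 = 4.7×10⁻³⁴ / (0.28)^2 = 6.0×10⁻³³
s = 6.1×10⁻¹² mol L⁻¹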